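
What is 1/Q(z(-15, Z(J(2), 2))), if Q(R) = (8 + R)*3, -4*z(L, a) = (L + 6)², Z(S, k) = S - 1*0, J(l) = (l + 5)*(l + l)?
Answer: -4/147 ≈ -0.027211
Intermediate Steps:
J(l) = 2*l*(5 + l) (J(l) = (5 + l)*(2*l) = 2*l*(5 + l))
Z(S, k) = S (Z(S, k) = S + 0 = S)
z(L, a) = -(6 + L)²/4 (z(L, a) = -(L + 6)²/4 = -(6 + L)²/4)
Q(R) = 24 + 3*R
1/Q(z(-15, Z(J(2), 2))) = 1/(24 + 3*(-(6 - 15)²/4)) = 1/(24 + 3*(-¼*(-9)²)) = 1/(24 + 3*(-¼*81)) = 1/(24 + 3*(-81/4)) = 1/(24 - 243/4) = 1/(-147/4) = -4/147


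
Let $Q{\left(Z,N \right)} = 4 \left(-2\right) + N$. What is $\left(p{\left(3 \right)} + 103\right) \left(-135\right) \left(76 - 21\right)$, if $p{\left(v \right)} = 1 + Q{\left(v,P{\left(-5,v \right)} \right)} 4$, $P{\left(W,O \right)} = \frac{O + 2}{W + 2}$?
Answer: $-485100$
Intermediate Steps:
$P{\left(W,O \right)} = \frac{2 + O}{2 + W}$
$Q{\left(Z,N \right)} = -8 + N$
$p{\left(v \right)} = - \frac{101}{3} - \frac{4 v}{3}$ ($p{\left(v \right)} = 1 + \left(-8 + \frac{2 + v}{2 - 5}\right) 4 = 1 + \left(-8 + \frac{2 + v}{-3}\right) 4 = 1 + \left(-8 - \frac{2 + v}{3}\right) 4 = 1 + \left(-8 - \left(\frac{2}{3} + \frac{v}{3}\right)\right) 4 = 1 + \left(- \frac{26}{3} - \frac{v}{3}\right) 4 = 1 - \left(\frac{104}{3} + \frac{4 v}{3}\right) = - \frac{101}{3} - \frac{4 v}{3}$)
$\left(p{\left(3 \right)} + 103\right) \left(-135\right) \left(76 - 21\right) = \left(\left(- \frac{101}{3} - 4\right) + 103\right) \left(-135\right) \left(76 - 21\right) = \left(\left(- \frac{101}{3} - 4\right) + 103\right) \left(-135\right) 55 = \left(- \frac{113}{3} + 103\right) \left(-135\right) 55 = \frac{196}{3} \left(-135\right) 55 = \left(-8820\right) 55 = -485100$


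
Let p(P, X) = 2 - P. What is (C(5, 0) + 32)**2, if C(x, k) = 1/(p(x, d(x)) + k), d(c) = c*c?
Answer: 9025/9 ≈ 1002.8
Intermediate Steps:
d(c) = c**2
C(x, k) = 1/(2 + k - x) (C(x, k) = 1/((2 - x) + k) = 1/(2 + k - x))
(C(5, 0) + 32)**2 = (1/(2 + 0 - 1*5) + 32)**2 = (1/(2 + 0 - 5) + 32)**2 = (1/(-3) + 32)**2 = (-1/3 + 32)**2 = (95/3)**2 = 9025/9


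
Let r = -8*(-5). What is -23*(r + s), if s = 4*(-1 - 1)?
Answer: -736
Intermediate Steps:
s = -8 (s = 4*(-2) = -8)
r = 40
-23*(r + s) = -23*(40 - 8) = -23*32 = -736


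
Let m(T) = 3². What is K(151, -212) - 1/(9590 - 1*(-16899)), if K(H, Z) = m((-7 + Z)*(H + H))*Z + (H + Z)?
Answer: -52156842/26489 ≈ -1969.0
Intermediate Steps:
m(T) = 9
K(H, Z) = H + 10*Z (K(H, Z) = 9*Z + (H + Z) = H + 10*Z)
K(151, -212) - 1/(9590 - 1*(-16899)) = (151 + 10*(-212)) - 1/(9590 - 1*(-16899)) = (151 - 2120) - 1/(9590 + 16899) = -1969 - 1/26489 = -52156842/26489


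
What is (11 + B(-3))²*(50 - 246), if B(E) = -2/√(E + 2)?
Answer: -22932 - 8624*I ≈ -22932.0 - 8624.0*I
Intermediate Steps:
B(E) = -2/√(2 + E)
(11 + B(-3))²*(50 - 246) = (11 - 2/√(2 - 3))²*(50 - 246) = (11 - (-2)*I)²*(-196) = (11 + 2*I)²*(-196) = -196*(11 + 2*I)²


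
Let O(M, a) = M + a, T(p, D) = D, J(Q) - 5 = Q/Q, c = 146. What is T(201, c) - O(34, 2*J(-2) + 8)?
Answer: 92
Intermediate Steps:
J(Q) = 6 (J(Q) = 5 + Q/Q = 5 + 1 = 6)
T(201, c) - O(34, 2*J(-2) + 8) = 146 - (34 + (2*6 + 8)) = 146 - (34 + (12 + 8)) = 146 - (34 + 20) = 146 - 1*54 = 146 - 54 = 92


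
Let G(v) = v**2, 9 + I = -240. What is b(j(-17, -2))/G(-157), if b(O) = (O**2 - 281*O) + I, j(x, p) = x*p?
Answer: -8647/24649 ≈ -0.35081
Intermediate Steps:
I = -249 (I = -9 - 240 = -249)
j(x, p) = p*x
b(O) = -249 + O**2 - 281*O (b(O) = (O**2 - 281*O) - 249 = -249 + O**2 - 281*O)
b(j(-17, -2))/G(-157) = (-249 + (-2*(-17))**2 - (-562)*(-17))/((-157)**2) = (-249 + 34**2 - 281*34)/24649 = (-249 + 1156 - 9554)*(1/24649) = -8647*1/24649 = -8647/24649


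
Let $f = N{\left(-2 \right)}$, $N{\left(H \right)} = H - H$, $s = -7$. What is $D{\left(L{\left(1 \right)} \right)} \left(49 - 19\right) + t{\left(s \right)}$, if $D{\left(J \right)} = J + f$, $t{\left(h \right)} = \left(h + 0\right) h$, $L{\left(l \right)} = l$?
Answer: $79$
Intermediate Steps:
$t{\left(h \right)} = h^{2}$ ($t{\left(h \right)} = h h = h^{2}$)
$N{\left(H \right)} = 0$
$f = 0$
$D{\left(J \right)} = J$ ($D{\left(J \right)} = J + 0 = J$)
$D{\left(L{\left(1 \right)} \right)} \left(49 - 19\right) + t{\left(s \right)} = 1 \left(49 - 19\right) + \left(-7\right)^{2} = 1 \left(49 - 19\right) + 49 = 1 \cdot 30 + 49 = 30 + 49 = 79$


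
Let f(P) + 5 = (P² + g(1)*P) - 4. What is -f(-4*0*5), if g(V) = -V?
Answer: 9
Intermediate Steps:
f(P) = -9 + P² - P (f(P) = -5 + ((P² + (-1*1)*P) - 4) = -5 + ((P² - P) - 4) = -5 + (-4 + P² - P) = -9 + P² - P)
-f(-4*0*5) = -(-9 + (-4*0*5)² - (-4*0)*5) = -(-9 + (0*5)² - 0*5) = -(-9 + 0² - 1*0) = -(-9 + 0 + 0) = -1*(-9) = 9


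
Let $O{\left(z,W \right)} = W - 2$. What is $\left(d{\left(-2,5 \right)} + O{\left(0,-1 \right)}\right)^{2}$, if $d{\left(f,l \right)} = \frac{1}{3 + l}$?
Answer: $\frac{529}{64} \approx 8.2656$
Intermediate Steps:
$O{\left(z,W \right)} = -2 + W$
$\left(d{\left(-2,5 \right)} + O{\left(0,-1 \right)}\right)^{2} = \left(\frac{1}{3 + 5} - 3\right)^{2} = \left(\frac{1}{8} - 3\right)^{2} = \left(- \frac{23}{8}\right)^{2} = \frac{529}{64}$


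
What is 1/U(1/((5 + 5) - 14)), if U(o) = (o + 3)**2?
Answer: 16/121 ≈ 0.13223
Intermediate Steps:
U(o) = (3 + o)**2
1/U(1/((5 + 5) - 14)) = 1/((3 + 1/((5 + 5) - 14))**2) = 1/((3 + 1/(10 - 14))**2) = 1/((3 + 1/(-4))**2) = 1/((3 - 1/4)**2) = 1/((11/4)**2) = 1/(121/16) = 16/121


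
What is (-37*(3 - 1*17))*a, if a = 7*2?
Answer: 7252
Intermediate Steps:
a = 14
(-37*(3 - 1*17))*a = -37*(3 - 1*17)*14 = -37*(3 - 17)*14 = -37*(-14)*14 = 518*14 = 7252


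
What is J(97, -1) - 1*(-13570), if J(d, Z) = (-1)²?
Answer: 13571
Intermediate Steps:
J(d, Z) = 1
J(97, -1) - 1*(-13570) = 1 - 1*(-13570) = 1 + 13570 = 13571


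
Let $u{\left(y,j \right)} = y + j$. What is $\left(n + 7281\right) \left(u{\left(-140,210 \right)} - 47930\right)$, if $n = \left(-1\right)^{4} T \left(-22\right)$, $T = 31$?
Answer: $-315828140$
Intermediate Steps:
$n = -682$ ($n = \left(-1\right)^{4} \cdot 31 \left(-22\right) = 1 \cdot 31 \left(-22\right) = 31 \left(-22\right) = -682$)
$u{\left(y,j \right)} = j + y$
$\left(n + 7281\right) \left(u{\left(-140,210 \right)} - 47930\right) = \left(-682 + 7281\right) \left(\left(210 - 140\right) - 47930\right) = 6599 \left(70 - 47930\right) = 6599 \left(-47860\right) = -315828140$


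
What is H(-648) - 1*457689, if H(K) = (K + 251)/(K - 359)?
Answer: -460892426/1007 ≈ -4.5769e+5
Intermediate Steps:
H(K) = (251 + K)/(-359 + K)
H(-648) - 1*457689 = (251 - 648)/(-359 - 648) - 1*457689 = -397/(-1007) - 457689 = -1/1007*(-397) - 457689 = 397/1007 - 457689 = -460892426/1007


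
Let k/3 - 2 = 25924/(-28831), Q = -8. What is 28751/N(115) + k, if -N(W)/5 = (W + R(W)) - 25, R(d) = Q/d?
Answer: -18080458675/298170202 ≈ -60.638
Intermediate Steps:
R(d) = -8/d
N(W) = 125 - 5*W + 40/W (N(W) = -5*((W - 8/W) - 25) = -5*(-25 + W - 8/W) = 125 - 5*W + 40/W)
k = 95214/28831 (k = 6 + 3*(25924/(-28831)) = 6 + 3*(25924*(-1/28831)) = 6 + 3*(-25924/28831) = 6 - 77772/28831 = 95214/28831 ≈ 3.3025)
28751/N(115) + k = 28751/(125 - 5*115 + 40/115) + 95214/28831 = 28751/(125 - 575 + 40*(1/115)) + 95214/28831 = 28751/(125 - 575 + 8/23) + 95214/28831 = 28751/(-10342/23) + 95214/28831 = 28751*(-23/10342) + 95214/28831 = -661273/10342 + 95214/28831 = -18080458675/298170202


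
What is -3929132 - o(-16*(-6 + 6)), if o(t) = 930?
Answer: -3930062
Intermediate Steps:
-3929132 - o(-16*(-6 + 6)) = -3929132 - 1*930 = -3929132 - 930 = -3930062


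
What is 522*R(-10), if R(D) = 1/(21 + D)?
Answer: 522/11 ≈ 47.455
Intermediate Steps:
522*R(-10) = 522/(21 - 10) = 522/11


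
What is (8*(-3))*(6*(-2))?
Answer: 288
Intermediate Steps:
(8*(-3))*(6*(-2)) = -24*(-12) = 288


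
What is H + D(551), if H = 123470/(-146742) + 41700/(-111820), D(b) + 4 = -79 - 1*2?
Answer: -35366606105/410217261 ≈ -86.214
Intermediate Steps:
D(b) = -85 (D(b) = -4 + (-79 - 1*2) = -4 + (-79 - 2) = -4 - 81 = -85)
H = -498138920/410217261 (H = 123470*(-1/146742) + 41700*(-1/111820) = -61735/73371 - 2085/5591 = -498138920/410217261 ≈ -1.2143)
H + D(551) = -498138920/410217261 - 85 = -35366606105/410217261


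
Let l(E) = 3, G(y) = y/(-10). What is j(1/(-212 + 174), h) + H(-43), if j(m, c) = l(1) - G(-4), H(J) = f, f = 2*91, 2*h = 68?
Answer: 923/5 ≈ 184.60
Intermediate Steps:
G(y) = -y/10 (G(y) = y*(-⅒) = -y/10)
h = 34 (h = (½)*68 = 34)
f = 182
H(J) = 182
j(m, c) = 13/5 (j(m, c) = 3 - (-1)*(-4)/10 = 3 - 1*⅖ = 3 - ⅖ = 13/5)
j(1/(-212 + 174), h) + H(-43) = 13/5 + 182 = 923/5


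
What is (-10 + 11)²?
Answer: 1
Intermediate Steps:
(-10 + 11)² = 1² = 1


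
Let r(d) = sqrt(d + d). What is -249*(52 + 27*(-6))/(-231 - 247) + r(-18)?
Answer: -13695/239 + 6*I ≈ -57.301 + 6.0*I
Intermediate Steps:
r(d) = sqrt(2)*sqrt(d) (r(d) = sqrt(2*d) = sqrt(2)*sqrt(d))
-249*(52 + 27*(-6))/(-231 - 247) + r(-18) = -249*(52 + 27*(-6))/(-231 - 247) + sqrt(2)*sqrt(-18) = -249*(52 - 162)/(-478) + sqrt(2)*(3*I*sqrt(2)) = -(-27390)*(-1)/478 + 6*I = -249*55/239 + 6*I = -13695/239 + 6*I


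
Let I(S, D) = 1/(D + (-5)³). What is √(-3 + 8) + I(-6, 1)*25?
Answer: -25/124 + √5 ≈ 2.0345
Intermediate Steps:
I(S, D) = 1/(-125 + D) (I(S, D) = 1/(D - 125) = 1/(-125 + D))
√(-3 + 8) + I(-6, 1)*25 = √(-3 + 8) + 25/(-125 + 1) = √5 + 25/(-124) = √5 - 1/124*25 = √5 - 25/124 = -25/124 + √5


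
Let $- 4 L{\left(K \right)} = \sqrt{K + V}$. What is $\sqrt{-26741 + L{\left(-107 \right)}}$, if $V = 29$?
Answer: $\frac{\sqrt{-106964 - i \sqrt{78}}}{2} \approx 0.006751 - 163.53 i$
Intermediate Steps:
$L{\left(K \right)} = - \frac{\sqrt{29 + K}}{4}$ ($L{\left(K \right)} = - \frac{\sqrt{K + 29}}{4} = - \frac{\sqrt{29 + K}}{4}$)
$\sqrt{-26741 + L{\left(-107 \right)}} = \sqrt{-26741 - \frac{\sqrt{29 - 107}}{4}} = \sqrt{-26741 - \frac{\sqrt{-78}}{4}} = \sqrt{-26741 - \frac{i \sqrt{78}}{4}}$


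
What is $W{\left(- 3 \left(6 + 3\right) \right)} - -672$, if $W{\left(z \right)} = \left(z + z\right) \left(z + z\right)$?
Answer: $3588$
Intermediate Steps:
$W{\left(z \right)} = 4 z^{2}$ ($W{\left(z \right)} = 2 z 2 z = 4 z^{2}$)
$W{\left(- 3 \left(6 + 3\right) \right)} - -672 = 4 \left(- 3 \left(6 + 3\right)\right)^{2} - -672 = 4 \left(\left(-3\right) 9\right)^{2} + 672 = 4 \left(-27\right)^{2} + 672 = 4 \cdot 729 + 672 = 2916 + 672 = 3588$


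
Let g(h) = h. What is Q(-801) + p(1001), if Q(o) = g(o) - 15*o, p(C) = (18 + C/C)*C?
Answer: 30233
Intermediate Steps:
p(C) = 19*C (p(C) = (18 + 1)*C = 19*C)
Q(o) = -14*o (Q(o) = o - 15*o = -14*o)
Q(-801) + p(1001) = -14*(-801) + 19*1001 = 11214 + 19019 = 30233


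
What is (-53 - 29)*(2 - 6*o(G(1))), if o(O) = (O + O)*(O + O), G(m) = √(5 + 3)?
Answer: 15580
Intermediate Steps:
G(m) = 2*√2 (G(m) = √8 = 2*√2)
o(O) = 4*O² (o(O) = (2*O)*(2*O) = 4*O²)
(-53 - 29)*(2 - 6*o(G(1))) = (-53 - 29)*(2 - 24*(2*√2)²) = -82*(2 - 24*8) = -82*(2 - 6*32) = -82*(2 - 192) = -82*(-190) = 15580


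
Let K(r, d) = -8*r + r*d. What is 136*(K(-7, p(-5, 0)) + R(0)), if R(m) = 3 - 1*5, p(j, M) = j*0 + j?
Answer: 12104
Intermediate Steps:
p(j, M) = j (p(j, M) = 0 + j = j)
K(r, d) = -8*r + d*r
R(m) = -2 (R(m) = 3 - 5 = -2)
136*(K(-7, p(-5, 0)) + R(0)) = 136*(-7*(-8 - 5) - 2) = 136*(-7*(-13) - 2) = 136*(91 - 2) = 136*89 = 12104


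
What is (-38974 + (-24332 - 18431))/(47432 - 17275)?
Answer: -81737/30157 ≈ -2.7104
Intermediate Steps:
(-38974 + (-24332 - 18431))/(47432 - 17275) = (-38974 - 42763)/30157 = -81737*1/30157 = -81737/30157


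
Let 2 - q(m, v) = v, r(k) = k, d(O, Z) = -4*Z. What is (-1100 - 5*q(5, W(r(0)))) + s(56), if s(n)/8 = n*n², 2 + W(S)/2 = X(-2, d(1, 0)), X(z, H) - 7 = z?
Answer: 1403848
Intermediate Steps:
X(z, H) = 7 + z
W(S) = 6 (W(S) = -4 + 2*(7 - 2) = -4 + 2*5 = -4 + 10 = 6)
s(n) = 8*n³ (s(n) = 8*(n*n²) = 8*n³)
q(m, v) = 2 - v
(-1100 - 5*q(5, W(r(0)))) + s(56) = (-1100 - 5*(2 - 1*6)) + 8*56³ = (-1100 - 5*(2 - 6)) + 8*175616 = (-1100 - 5*(-4)) + 1404928 = (-1100 + 20) + 1404928 = -1080 + 1404928 = 1403848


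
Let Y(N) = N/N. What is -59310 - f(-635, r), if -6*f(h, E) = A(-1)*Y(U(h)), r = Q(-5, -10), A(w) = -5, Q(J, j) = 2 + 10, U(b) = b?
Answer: -355865/6 ≈ -59311.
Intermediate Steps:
Y(N) = 1
Q(J, j) = 12
r = 12
f(h, E) = ⅚ (f(h, E) = -(-5)/6 = -⅙*(-5) = ⅚)
-59310 - f(-635, r) = -59310 - 1*⅚ = -59310 - ⅚ = -355865/6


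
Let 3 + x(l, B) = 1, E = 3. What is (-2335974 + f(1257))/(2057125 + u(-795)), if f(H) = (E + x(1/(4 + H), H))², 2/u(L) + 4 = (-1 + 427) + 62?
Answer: -565305466/497824251 ≈ -1.1356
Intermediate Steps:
x(l, B) = -2 (x(l, B) = -3 + 1 = -2)
u(L) = 1/242 (u(L) = 2/(-4 + ((-1 + 427) + 62)) = 2/(-4 + (426 + 62)) = 2/(-4 + 488) = 2/484 = 2*(1/484) = 1/242)
f(H) = 1 (f(H) = (3 - 2)² = 1² = 1)
(-2335974 + f(1257))/(2057125 + u(-795)) = (-2335974 + 1)/(2057125 + 1/242) = -2335973/497824251/242 = -2335973*242/497824251 = -565305466/497824251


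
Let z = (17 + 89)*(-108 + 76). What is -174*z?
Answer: 590208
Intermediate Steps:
z = -3392 (z = 106*(-32) = -3392)
-174*z = -174*(-3392) = 590208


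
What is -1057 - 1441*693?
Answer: -999670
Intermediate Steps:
-1057 - 1441*693 = -1057 - 998613 = -999670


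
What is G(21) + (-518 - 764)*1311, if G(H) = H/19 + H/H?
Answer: -31933298/19 ≈ -1.6807e+6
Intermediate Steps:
G(H) = 1 + H/19 (G(H) = H*(1/19) + 1 = H/19 + 1 = 1 + H/19)
G(21) + (-518 - 764)*1311 = (1 + (1/19)*21) + (-518 - 764)*1311 = (1 + 21/19) - 1282*1311 = 40/19 - 1680702 = -31933298/19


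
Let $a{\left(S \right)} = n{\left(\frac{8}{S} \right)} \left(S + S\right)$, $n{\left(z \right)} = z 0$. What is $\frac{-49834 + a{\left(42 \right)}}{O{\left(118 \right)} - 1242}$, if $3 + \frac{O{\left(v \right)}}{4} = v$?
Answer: $\frac{24917}{391} \approx 63.726$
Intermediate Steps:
$O{\left(v \right)} = -12 + 4 v$
$n{\left(z \right)} = 0$
$a{\left(S \right)} = 0$ ($a{\left(S \right)} = 0 \left(S + S\right) = 0 \cdot 2 S = 0$)
$\frac{-49834 + a{\left(42 \right)}}{O{\left(118 \right)} - 1242} = \frac{-49834 + 0}{\left(-12 + 4 \cdot 118\right) - 1242} = - \frac{49834}{\left(-12 + 472\right) - 1242} = - \frac{49834}{460 - 1242} = - \frac{49834}{-782} = \left(-49834\right) \left(- \frac{1}{782}\right) = \frac{24917}{391}$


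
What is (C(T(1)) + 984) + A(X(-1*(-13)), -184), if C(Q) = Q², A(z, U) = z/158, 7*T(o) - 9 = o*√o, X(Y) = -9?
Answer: 7633487/7742 ≈ 985.98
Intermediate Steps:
T(o) = 9/7 + o^(3/2)/7 (T(o) = 9/7 + (o*√o)/7 = 9/7 + o^(3/2)/7)
A(z, U) = z/158 (A(z, U) = z*(1/158) = z/158)
(C(T(1)) + 984) + A(X(-1*(-13)), -184) = ((9/7 + 1^(3/2)/7)² + 984) + (1/158)*(-9) = ((9/7 + (⅐)*1)² + 984) - 9/158 = ((9/7 + ⅐)² + 984) - 9/158 = ((10/7)² + 984) - 9/158 = (100/49 + 984) - 9/158 = 48316/49 - 9/158 = 7633487/7742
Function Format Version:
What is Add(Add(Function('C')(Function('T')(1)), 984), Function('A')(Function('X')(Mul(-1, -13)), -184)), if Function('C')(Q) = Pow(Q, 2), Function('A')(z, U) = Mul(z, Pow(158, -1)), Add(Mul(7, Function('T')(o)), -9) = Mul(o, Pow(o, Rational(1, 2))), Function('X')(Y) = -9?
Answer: Rational(7633487, 7742) ≈ 985.98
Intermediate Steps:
Function('T')(o) = Add(Rational(9, 7), Mul(Rational(1, 7), Pow(o, Rational(3, 2)))) (Function('T')(o) = Add(Rational(9, 7), Mul(Rational(1, 7), Mul(o, Pow(o, Rational(1, 2))))) = Add(Rational(9, 7), Mul(Rational(1, 7), Pow(o, Rational(3, 2)))))
Function('A')(z, U) = Mul(Rational(1, 158), z) (Function('A')(z, U) = Mul(z, Rational(1, 158)) = Mul(Rational(1, 158), z))
Add(Add(Function('C')(Function('T')(1)), 984), Function('A')(Function('X')(Mul(-1, -13)), -184)) = Add(Add(Pow(Add(Rational(9, 7), Mul(Rational(1, 7), Pow(1, Rational(3, 2)))), 2), 984), Mul(Rational(1, 158), -9)) = Add(Add(Pow(Add(Rational(9, 7), Mul(Rational(1, 7), 1)), 2), 984), Rational(-9, 158)) = Add(Add(Pow(Add(Rational(9, 7), Rational(1, 7)), 2), 984), Rational(-9, 158)) = Add(Add(Pow(Rational(10, 7), 2), 984), Rational(-9, 158)) = Add(Add(Rational(100, 49), 984), Rational(-9, 158)) = Add(Rational(48316, 49), Rational(-9, 158)) = Rational(7633487, 7742)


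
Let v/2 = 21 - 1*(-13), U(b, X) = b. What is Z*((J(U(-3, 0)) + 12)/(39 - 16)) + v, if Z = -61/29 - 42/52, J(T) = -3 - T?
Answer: 576458/8671 ≈ 66.481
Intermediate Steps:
v = 68 (v = 2*(21 - 1*(-13)) = 2*(21 + 13) = 2*34 = 68)
Z = -2195/754 (Z = -61*1/29 - 42*1/52 = -61/29 - 21/26 = -2195/754 ≈ -2.9111)
Z*((J(U(-3, 0)) + 12)/(39 - 16)) + v = -2195*((-3 - 1*(-3)) + 12)/(754*(39 - 16)) + 68 = -2195*((-3 + 3) + 12)/(754*23) + 68 = -2195*(0 + 12)/(754*23) + 68 = -13170/(377*23) + 68 = -2195/754*12/23 + 68 = -13170/8671 + 68 = 576458/8671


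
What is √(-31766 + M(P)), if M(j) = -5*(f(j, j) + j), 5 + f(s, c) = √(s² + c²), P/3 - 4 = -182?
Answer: √(-29071 - 2670*√2) ≈ 181.24*I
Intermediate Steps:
P = -534 (P = 12 + 3*(-182) = 12 - 546 = -534)
f(s, c) = -5 + √(c² + s²) (f(s, c) = -5 + √(s² + c²) = -5 + √(c² + s²))
M(j) = 25 - 5*j - 5*√2*√(j²) (M(j) = -5*((-5 + √(j² + j²)) + j) = -5*((-5 + √(2*j²)) + j) = -5*((-5 + √2*√(j²)) + j) = -5*(-5 + j + √2*√(j²)) = 25 - 5*j - 5*√2*√(j²))
√(-31766 + M(P)) = √(-31766 + (25 - 5*(-534) - 5*√2*√((-534)²))) = √(-31766 + (25 + 2670 - 5*√2*√285156)) = √(-31766 + (25 + 2670 - 5*√2*534)) = √(-31766 + (25 + 2670 - 2670*√2)) = √(-31766 + (2695 - 2670*√2)) = √(-29071 - 2670*√2)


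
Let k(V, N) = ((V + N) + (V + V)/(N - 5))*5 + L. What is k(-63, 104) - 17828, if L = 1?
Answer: -193912/11 ≈ -17628.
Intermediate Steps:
k(V, N) = 1 + 5*N + 5*V + 10*V/(-5 + N) (k(V, N) = ((V + N) + (V + V)/(N - 5))*5 + 1 = ((N + V) + (2*V)/(-5 + N))*5 + 1 = ((N + V) + 2*V/(-5 + N))*5 + 1 = (N + V + 2*V/(-5 + N))*5 + 1 = (5*N + 5*V + 10*V/(-5 + N)) + 1 = 1 + 5*N + 5*V + 10*V/(-5 + N))
k(-63, 104) - 17828 = (-5 - 24*104 - 15*(-63) + 5*104² + 5*104*(-63))/(-5 + 104) - 17828 = (-5 - 2496 + 945 + 5*10816 - 32760)/99 - 17828 = (-5 - 2496 + 945 + 54080 - 32760)/99 - 17828 = (1/99)*19764 - 17828 = 2196/11 - 17828 = -193912/11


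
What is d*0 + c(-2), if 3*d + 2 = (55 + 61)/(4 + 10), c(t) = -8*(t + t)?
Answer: 32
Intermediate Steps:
c(t) = -16*t
d = 44/21 (d = -⅔ + ((55 + 61)/(4 + 10))/3 = -⅔ + (116/14)/3 = -⅔ + (116*(1/14))/3 = -⅔ + (⅓)*(58/7) = -⅔ + 58/21 = 44/21 ≈ 2.0952)
d*0 + c(-2) = (44/21)*0 - 16*(-2) = 0 + 32 = 32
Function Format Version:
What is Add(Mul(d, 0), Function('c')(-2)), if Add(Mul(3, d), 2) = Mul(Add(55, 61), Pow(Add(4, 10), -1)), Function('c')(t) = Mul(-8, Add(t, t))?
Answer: 32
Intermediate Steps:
Function('c')(t) = Mul(-16, t) (Function('c')(t) = Mul(-8, Mul(2, t)) = Mul(-16, t))
d = Rational(44, 21) (d = Add(Rational(-2, 3), Mul(Rational(1, 3), Mul(Add(55, 61), Pow(Add(4, 10), -1)))) = Add(Rational(-2, 3), Mul(Rational(1, 3), Mul(116, Pow(14, -1)))) = Add(Rational(-2, 3), Mul(Rational(1, 3), Mul(116, Rational(1, 14)))) = Add(Rational(-2, 3), Mul(Rational(1, 3), Rational(58, 7))) = Add(Rational(-2, 3), Rational(58, 21)) = Rational(44, 21) ≈ 2.0952)
Add(Mul(d, 0), Function('c')(-2)) = Add(Mul(Rational(44, 21), 0), Mul(-16, -2)) = Add(0, 32) = 32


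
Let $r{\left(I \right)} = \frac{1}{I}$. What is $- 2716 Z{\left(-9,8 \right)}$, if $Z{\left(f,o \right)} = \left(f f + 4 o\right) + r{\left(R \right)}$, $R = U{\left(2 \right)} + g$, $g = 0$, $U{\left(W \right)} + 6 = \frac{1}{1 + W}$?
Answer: $- \frac{5209288}{17} \approx -3.0643 \cdot 10^{5}$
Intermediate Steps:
$U{\left(W \right)} = -6 + \frac{1}{1 + W}$
$R = - \frac{17}{3}$ ($R = \frac{-5 - 12}{1 + 2} + 0 = \frac{-5 - 12}{3} + 0 = \frac{1}{3} \left(-17\right) + 0 = - \frac{17}{3} + 0 = - \frac{17}{3} \approx -5.6667$)
$Z{\left(f,o \right)} = - \frac{3}{17} + f^{2} + 4 o$ ($Z{\left(f,o \right)} = \left(f f + 4 o\right) + \frac{1}{- \frac{17}{3}} = \left(f^{2} + 4 o\right) - \frac{3}{17} = - \frac{3}{17} + f^{2} + 4 o$)
$- 2716 Z{\left(-9,8 \right)} = - 2716 \left(- \frac{3}{17} + \left(-9\right)^{2} + 4 \cdot 8\right) = - 2716 \left(- \frac{3}{17} + 81 + 32\right) = \left(-2716\right) \frac{1918}{17} = - \frac{5209288}{17}$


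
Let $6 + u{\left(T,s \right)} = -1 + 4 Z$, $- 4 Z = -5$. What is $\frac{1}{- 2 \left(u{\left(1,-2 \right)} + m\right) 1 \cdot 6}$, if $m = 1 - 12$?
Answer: $\frac{1}{156} \approx 0.0064103$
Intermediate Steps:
$Z = \frac{5}{4}$ ($Z = \left(- \frac{1}{4}\right) \left(-5\right) = \frac{5}{4} \approx 1.25$)
$m = -11$ ($m = 1 - 12 = -11$)
$u{\left(T,s \right)} = -2$ ($u{\left(T,s \right)} = -6 + \left(-1 + 4 \cdot \frac{5}{4}\right) = -6 + \left(-1 + 5\right) = -6 + 4 = -2$)
$\frac{1}{- 2 \left(u{\left(1,-2 \right)} + m\right) 1 \cdot 6} = \frac{1}{- 2 \left(-2 - 11\right) 1 \cdot 6} = \frac{1}{\left(-2\right) \left(-13\right) 1 \cdot 6} = \frac{1}{26 \cdot 1 \cdot 6} = \frac{1}{26 \cdot 6} = \frac{1}{156}$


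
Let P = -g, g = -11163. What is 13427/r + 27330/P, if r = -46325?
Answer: 372058883/172375325 ≈ 2.1584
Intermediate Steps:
P = 11163 (P = -1*(-11163) = 11163)
13427/r + 27330/P = 13427/(-46325) + 27330/11163 = 13427*(-1/46325) + 27330*(1/11163) = -13427/46325 + 9110/3721 = 372058883/172375325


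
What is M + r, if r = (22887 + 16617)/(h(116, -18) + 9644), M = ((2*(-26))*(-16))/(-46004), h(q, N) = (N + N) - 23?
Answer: 150780608/36745695 ≈ 4.1034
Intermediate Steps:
h(q, N) = -23 + 2*N (h(q, N) = 2*N - 23 = -23 + 2*N)
M = -208/11501 (M = -52*(-16)*(-1/46004) = 832*(-1/46004) = -208/11501 ≈ -0.018085)
r = 13168/3195 (r = (22887 + 16617)/((-23 + 2*(-18)) + 9644) = 39504/((-23 - 36) + 9644) = 39504/(-59 + 9644) = 39504/9585 = 39504*(1/9585) = 13168/3195 ≈ 4.1214)
M + r = -208/11501 + 13168/3195 = 150780608/36745695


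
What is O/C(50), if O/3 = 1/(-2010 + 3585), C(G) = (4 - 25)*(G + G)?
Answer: -1/1102500 ≈ -9.0703e-7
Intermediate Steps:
C(G) = -42*G
O = 1/525 (O = 3/(-2010 + 3585) = 3/1575 = 3*(1/1575) = 1/525 ≈ 0.0019048)
O/C(50) = 1/(525*((-42*50))) = (1/525)/(-2100) = (1/525)*(-1/2100) = -1/1102500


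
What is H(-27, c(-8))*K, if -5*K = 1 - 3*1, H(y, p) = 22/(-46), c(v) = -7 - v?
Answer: -22/115 ≈ -0.19130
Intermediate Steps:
H(y, p) = -11/23 (H(y, p) = 22*(-1/46) = -11/23)
K = 2/5 (K = -(1 - 3*1)/5 = -(1 - 3)/5 = -1/5*(-2) = 2/5 ≈ 0.40000)
H(-27, c(-8))*K = -11/23*2/5 = -22/115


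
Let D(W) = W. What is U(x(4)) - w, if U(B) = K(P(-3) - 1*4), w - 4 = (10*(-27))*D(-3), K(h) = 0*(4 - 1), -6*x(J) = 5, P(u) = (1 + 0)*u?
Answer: -814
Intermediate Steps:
P(u) = u (P(u) = 1*u = u)
x(J) = -⅚ (x(J) = -⅙*5 = -⅚)
K(h) = 0 (K(h) = 0*3 = 0)
w = 814 (w = 4 + (10*(-27))*(-3) = 4 - 270*(-3) = 4 + 810 = 814)
U(B) = 0
U(x(4)) - w = 0 - 1*814 = 0 - 814 = -814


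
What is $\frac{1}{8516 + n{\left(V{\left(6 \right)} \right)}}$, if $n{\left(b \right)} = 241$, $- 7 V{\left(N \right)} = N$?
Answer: $\frac{1}{8757} \approx 0.00011419$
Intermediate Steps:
$V{\left(N \right)} = - \frac{N}{7}$
$\frac{1}{8516 + n{\left(V{\left(6 \right)} \right)}} = \frac{1}{8516 + 241} = \frac{1}{8757}$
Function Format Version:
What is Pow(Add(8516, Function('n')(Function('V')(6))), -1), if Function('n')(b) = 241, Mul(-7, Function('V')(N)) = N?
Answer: Rational(1, 8757) ≈ 0.00011419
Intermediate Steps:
Function('V')(N) = Mul(Rational(-1, 7), N)
Pow(Add(8516, Function('n')(Function('V')(6))), -1) = Pow(Add(8516, 241), -1) = Pow(8757, -1) = Rational(1, 8757)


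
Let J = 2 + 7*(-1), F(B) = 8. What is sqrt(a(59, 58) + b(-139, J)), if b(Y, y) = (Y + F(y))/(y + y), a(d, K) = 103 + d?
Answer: sqrt(17510)/10 ≈ 13.233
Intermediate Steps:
J = -5 (J = 2 - 7 = -5)
b(Y, y) = (8 + Y)/(2*y) (b(Y, y) = (Y + 8)/(y + y) = (8 + Y)/((2*y)) = (8 + Y)*(1/(2*y)) = (8 + Y)/(2*y))
sqrt(a(59, 58) + b(-139, J)) = sqrt((103 + 59) + (1/2)*(8 - 139)/(-5)) = sqrt(162 + (1/2)*(-1/5)*(-131)) = sqrt(162 + 131/10) = sqrt(1751/10) = sqrt(17510)/10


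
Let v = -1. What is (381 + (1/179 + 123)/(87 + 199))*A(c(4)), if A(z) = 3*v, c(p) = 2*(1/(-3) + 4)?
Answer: -29290398/25597 ≈ -1144.3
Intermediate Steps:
c(p) = 22/3 (c(p) = 2*(-1/3 + 4) = 2*(11/3) = 22/3)
A(z) = -3 (A(z) = 3*(-1) = -3)
(381 + (1/179 + 123)/(87 + 199))*A(c(4)) = (381 + (1/179 + 123)/(87 + 199))*(-3) = (381 + (1/179 + 123)/286)*(-3) = (381 + (22018/179)*(1/286))*(-3) = (381 + 11009/25597)*(-3) = (9763466/25597)*(-3) = -29290398/25597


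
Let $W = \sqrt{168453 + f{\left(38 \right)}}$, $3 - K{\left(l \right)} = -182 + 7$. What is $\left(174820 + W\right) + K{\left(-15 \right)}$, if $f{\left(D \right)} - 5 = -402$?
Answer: $174998 + 2 \sqrt{42014} \approx 1.7541 \cdot 10^{5}$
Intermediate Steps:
$K{\left(l \right)} = 178$ ($K{\left(l \right)} = 3 - \left(-182 + 7\right) = 3 - -175 = 3 + 175 = 178$)
$f{\left(D \right)} = -397$ ($f{\left(D \right)} = 5 - 402 = -397$)
$W = 2 \sqrt{42014}$ ($W = \sqrt{168453 - 397} = \sqrt{168056} = 2 \sqrt{42014} \approx 409.95$)
$\left(174820 + W\right) + K{\left(-15 \right)} = \left(174820 + 2 \sqrt{42014}\right) + 178 = 174998 + 2 \sqrt{42014}$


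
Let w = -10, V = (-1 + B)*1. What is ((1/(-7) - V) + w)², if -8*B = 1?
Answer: 255025/3136 ≈ 81.322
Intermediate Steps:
B = -⅛ (B = -⅛*1 = -⅛ ≈ -0.12500)
V = -9/8 (V = (-1 - ⅛)*1 = -9/8*1 = -9/8 ≈ -1.1250)
((1/(-7) - V) + w)² = ((1/(-7) - 1*(-9/8)) - 10)² = ((-⅐ + 9/8) - 10)² = (55/56 - 10)² = (-505/56)² = 255025/3136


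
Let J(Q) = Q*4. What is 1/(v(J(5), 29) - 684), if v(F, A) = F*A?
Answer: -1/104 ≈ -0.0096154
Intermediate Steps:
J(Q) = 4*Q
v(F, A) = A*F
1/(v(J(5), 29) - 684) = 1/(29*(4*5) - 684) = 1/(29*20 - 684) = 1/(580 - 684) = 1/(-104) = -1/104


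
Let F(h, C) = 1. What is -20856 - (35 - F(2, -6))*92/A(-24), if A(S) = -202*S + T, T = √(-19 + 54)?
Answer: -490195171608/23503069 + 3128*√35/23503069 ≈ -20857.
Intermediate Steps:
T = √35 ≈ 5.9161
A(S) = √35 - 202*S (A(S) = -202*S + √35 = √35 - 202*S)
-20856 - (35 - F(2, -6))*92/A(-24) = -20856 - (35 - 1*1)*92/(√35 - 202*(-24)) = -20856 - (35 - 1)*92/(√35 + 4848) = -20856 - 34*92/(4848 + √35) = -20856 - 3128/(4848 + √35)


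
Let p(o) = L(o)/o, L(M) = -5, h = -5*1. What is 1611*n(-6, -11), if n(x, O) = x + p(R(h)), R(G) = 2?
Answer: -27387/2 ≈ -13694.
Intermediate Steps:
h = -5
p(o) = -5/o
n(x, O) = -5/2 + x (n(x, O) = x - 5/2 = -5/2 + x)
1611*n(-6, -11) = 1611*(-5/2 - 6) = 1611*(-17/2) = -27387/2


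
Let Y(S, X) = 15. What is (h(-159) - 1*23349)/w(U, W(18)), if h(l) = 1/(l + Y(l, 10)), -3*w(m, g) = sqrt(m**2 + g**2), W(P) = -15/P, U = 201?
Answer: 3362257*sqrt(1454461)/11635688 ≈ 348.49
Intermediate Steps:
w(m, g) = -sqrt(g**2 + m**2)/3 (w(m, g) = -sqrt(m**2 + g**2)/3 = -sqrt(g**2 + m**2)/3)
h(l) = 1/(15 + l) (h(l) = 1/(l + 15) = 1/(15 + l))
(h(-159) - 1*23349)/w(U, W(18)) = (1/(15 - 159) - 1*23349)/((-sqrt((-15/18)**2 + 201**2)/3)) = (1/(-144) - 23349)/((-sqrt((-15*1/18)**2 + 40401)/3)) = (-1/144 - 23349)/((-sqrt((-5/6)**2 + 40401)/3)) = -3362257*(-3/sqrt(25/36 + 40401))/144 = -3362257*(-18*sqrt(1454461)/1454461)/144 = -(-3362257)*sqrt(1454461)/11635688 = 3362257*sqrt(1454461)/11635688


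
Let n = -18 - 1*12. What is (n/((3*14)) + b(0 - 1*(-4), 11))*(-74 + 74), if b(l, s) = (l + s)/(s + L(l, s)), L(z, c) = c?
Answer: 0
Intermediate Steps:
n = -30 (n = -18 - 12 = -30)
b(l, s) = (l + s)/(2*s) (b(l, s) = (l + s)/(s + s) = (l + s)/((2*s)) = (l + s)*(1/(2*s)) = (l + s)/(2*s))
(n/((3*14)) + b(0 - 1*(-4), 11))*(-74 + 74) = (-30/(3*14) + (½)*((0 - 1*(-4)) + 11)/11)*(-74 + 74) = (-30/42 + (½)*(1/11)*((0 + 4) + 11))*0 = (-30*1/42 + (½)*(1/11)*(4 + 11))*0 = (-5/7 + (½)*(1/11)*15)*0 = (-5/7 + 15/22)*0 = -5/154*0 = 0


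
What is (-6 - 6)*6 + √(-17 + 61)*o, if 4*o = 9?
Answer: -72 + 9*√11/2 ≈ -57.075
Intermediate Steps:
o = 9/4 (o = (¼)*9 = 9/4 ≈ 2.2500)
(-6 - 6)*6 + √(-17 + 61)*o = (-6 - 6)*6 + √(-17 + 61)*(9/4) = -12*6 + √44*(9/4) = -72 + (2*√11)*(9/4) = -72 + 9*√11/2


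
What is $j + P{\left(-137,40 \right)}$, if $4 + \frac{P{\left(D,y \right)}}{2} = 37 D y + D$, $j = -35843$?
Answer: $-441645$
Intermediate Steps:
$P{\left(D,y \right)} = -8 + 2 D + 74 D y$ ($P{\left(D,y \right)} = -8 + 2 \left(37 D y + D\right) = -8 + 2 \left(D + 37 D y\right) = -8 + \left(2 D + 74 D y\right) = -8 + 2 D + 74 D y$)
$j + P{\left(-137,40 \right)} = -35843 + \left(-8 + 2 \left(-137\right) + 74 \left(-137\right) 40\right) = -35843 - 405802 = -441645$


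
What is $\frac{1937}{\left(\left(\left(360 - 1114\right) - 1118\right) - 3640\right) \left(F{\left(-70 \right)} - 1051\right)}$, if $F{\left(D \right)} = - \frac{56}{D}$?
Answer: $\frac{745}{2226424} \approx 0.00033462$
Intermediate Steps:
$\frac{1937}{\left(\left(\left(360 - 1114\right) - 1118\right) - 3640\right) \left(F{\left(-70 \right)} - 1051\right)} = \frac{1937}{\left(\left(\left(360 - 1114\right) - 1118\right) - 3640\right) \left(- \frac{56}{-70} - 1051\right)} = \frac{1937}{\left(\left(-754 - 1118\right) - 3640\right) \left(\left(-56\right) \left(- \frac{1}{70}\right) - 1051\right)} = \frac{1937}{\left(-1872 - 3640\right) \left(\frac{4}{5} - 1051\right)} = \frac{1937}{\left(-5512\right) \left(- \frac{5251}{5}\right)} = \frac{1937}{\frac{28943512}{5}} = 1937 \cdot \frac{5}{28943512} = \frac{745}{2226424}$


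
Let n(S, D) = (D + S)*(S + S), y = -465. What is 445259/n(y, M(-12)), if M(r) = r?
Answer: 445259/443610 ≈ 1.0037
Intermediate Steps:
n(S, D) = 2*S*(D + S) (n(S, D) = (D + S)*(2*S) = 2*S*(D + S))
445259/n(y, M(-12)) = 445259/((2*(-465)*(-12 - 465))) = 445259/((2*(-465)*(-477))) = 445259/443610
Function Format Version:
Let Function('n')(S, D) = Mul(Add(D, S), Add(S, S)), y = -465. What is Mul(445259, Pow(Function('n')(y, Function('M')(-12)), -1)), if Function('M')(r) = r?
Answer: Rational(445259, 443610) ≈ 1.0037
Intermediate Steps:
Function('n')(S, D) = Mul(2, S, Add(D, S)) (Function('n')(S, D) = Mul(Add(D, S), Mul(2, S)) = Mul(2, S, Add(D, S)))
Mul(445259, Pow(Function('n')(y, Function('M')(-12)), -1)) = Mul(445259, Pow(Mul(2, -465, Add(-12, -465)), -1)) = Mul(445259, Pow(Mul(2, -465, -477), -1)) = Mul(445259, Pow(443610, -1)) = Mul(445259, Rational(1, 443610)) = Rational(445259, 443610)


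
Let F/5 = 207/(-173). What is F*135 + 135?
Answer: -116370/173 ≈ -672.66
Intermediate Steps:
F = -1035/173 (F = 5*(207/(-173)) = 5*(207*(-1/173)) = 5*(-207/173) = -1035/173 ≈ -5.9827)
F*135 + 135 = -1035/173*135 + 135 = -139725/173 + 135 = -116370/173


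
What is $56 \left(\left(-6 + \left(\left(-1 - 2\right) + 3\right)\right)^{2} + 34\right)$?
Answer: $3920$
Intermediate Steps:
$56 \left(\left(-6 + \left(\left(-1 - 2\right) + 3\right)\right)^{2} + 34\right) = 56 \left(\left(-6 + \left(-3 + 3\right)\right)^{2} + 34\right) = 56 \left(\left(-6 + 0\right)^{2} + 34\right) = 56 \left(\left(-6\right)^{2} + 34\right) = 56 \left(36 + 34\right) = 56 \cdot 70 = 3920$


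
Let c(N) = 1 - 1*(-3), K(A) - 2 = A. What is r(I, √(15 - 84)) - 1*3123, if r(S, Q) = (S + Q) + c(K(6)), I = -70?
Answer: -3189 + I*√69 ≈ -3189.0 + 8.3066*I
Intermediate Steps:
K(A) = 2 + A
c(N) = 4 (c(N) = 1 + 3 = 4)
r(S, Q) = 4 + Q + S (r(S, Q) = (S + Q) + 4 = (Q + S) + 4 = 4 + Q + S)
r(I, √(15 - 84)) - 1*3123 = (4 + √(15 - 84) - 70) - 1*3123 = (4 + √(-69) - 70) - 3123 = (4 + I*√69 - 70) - 3123 = (-66 + I*√69) - 3123 = -3189 + I*√69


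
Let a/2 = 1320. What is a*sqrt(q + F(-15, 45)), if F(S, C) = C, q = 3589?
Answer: 2640*sqrt(3634) ≈ 1.5915e+5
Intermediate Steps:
a = 2640 (a = 2*1320 = 2640)
a*sqrt(q + F(-15, 45)) = 2640*sqrt(3589 + 45) = 2640*sqrt(3634)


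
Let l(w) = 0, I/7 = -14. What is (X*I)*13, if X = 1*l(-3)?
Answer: 0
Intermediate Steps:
I = -98 (I = 7*(-14) = -98)
X = 0 (X = 1*0 = 0)
(X*I)*13 = (0*(-98))*13 = 0*13 = 0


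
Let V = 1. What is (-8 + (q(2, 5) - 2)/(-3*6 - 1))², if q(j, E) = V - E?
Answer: 21316/361 ≈ 59.047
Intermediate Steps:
q(j, E) = 1 - E
(-8 + (q(2, 5) - 2)/(-3*6 - 1))² = (-8 + ((1 - 1*5) - 2)/(-3*6 - 1))² = (-8 + ((1 - 5) - 2)/(-18 - 1))² = (-8 + (-4 - 2)/(-19))² = (-8 - 6*(-1/19))² = (-8 + 6/19)² = (-146/19)² = 21316/361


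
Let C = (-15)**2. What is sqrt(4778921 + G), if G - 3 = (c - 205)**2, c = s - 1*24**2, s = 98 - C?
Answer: 2*sqrt(1400847) ≈ 2367.1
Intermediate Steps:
C = 225
s = -127 (s = 98 - 1*225 = 98 - 225 = -127)
c = -703 (c = -127 - 1*24**2 = -127 - 1*576 = -127 - 576 = -703)
G = 824467 (G = 3 + (-703 - 205)**2 = 3 + (-908)**2 = 3 + 824464 = 824467)
sqrt(4778921 + G) = sqrt(4778921 + 824467) = sqrt(5603388) = 2*sqrt(1400847)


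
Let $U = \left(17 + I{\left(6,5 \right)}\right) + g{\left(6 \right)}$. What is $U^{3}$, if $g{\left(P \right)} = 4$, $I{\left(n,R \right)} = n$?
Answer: $19683$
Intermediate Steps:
$U = 27$ ($U = \left(17 + 6\right) + 4 = 23 + 4 = 27$)
$U^{3} = 27^{3} = 19683$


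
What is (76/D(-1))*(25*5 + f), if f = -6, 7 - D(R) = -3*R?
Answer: 2261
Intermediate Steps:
D(R) = 7 + 3*R (D(R) = 7 - (-3)*R = 7 + 3*R)
(76/D(-1))*(25*5 + f) = (76/(7 + 3*(-1)))*(25*5 - 6) = (76/(7 - 3))*(125 - 6) = (76/4)*119 = (76*(1/4))*119 = 19*119 = 2261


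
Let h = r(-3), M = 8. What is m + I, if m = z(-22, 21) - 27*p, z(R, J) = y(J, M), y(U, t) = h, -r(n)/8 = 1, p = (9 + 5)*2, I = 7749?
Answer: 6985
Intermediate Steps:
p = 28 (p = 14*2 = 28)
r(n) = -8 (r(n) = -8*1 = -8)
h = -8
y(U, t) = -8
z(R, J) = -8
m = -764 (m = -8 - 27*28 = -8 - 1*756 = -8 - 756 = -764)
m + I = -764 + 7749 = 6985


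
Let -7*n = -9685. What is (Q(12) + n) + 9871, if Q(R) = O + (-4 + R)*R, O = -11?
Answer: 79377/7 ≈ 11340.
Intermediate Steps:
n = 9685/7 (n = -⅐*(-9685) = 9685/7 ≈ 1383.6)
Q(R) = -11 + R*(-4 + R) (Q(R) = -11 + (-4 + R)*R = -11 + R*(-4 + R))
(Q(12) + n) + 9871 = ((-11 + 12² - 4*12) + 9685/7) + 9871 = ((-11 + 144 - 48) + 9685/7) + 9871 = (85 + 9685/7) + 9871 = 10280/7 + 9871 = 79377/7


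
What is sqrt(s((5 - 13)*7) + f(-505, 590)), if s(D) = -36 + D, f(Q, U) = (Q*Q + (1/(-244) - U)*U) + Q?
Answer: I*sqrt(1394250038)/122 ≈ 306.06*I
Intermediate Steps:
f(Q, U) = Q + Q**2 + U*(-1/244 - U) (f(Q, U) = (Q**2 + (-1/244 - U)*U) + Q = (Q**2 + U*(-1/244 - U)) + Q = Q + Q**2 + U*(-1/244 - U))
sqrt(s((5 - 13)*7) + f(-505, 590)) = sqrt((-36 + (5 - 13)*7) + (-505 + (-505)**2 - 1*590**2 - 1/244*590)) = sqrt((-36 - 8*7) + (-505 + 255025 - 1*348100 - 295/122)) = sqrt((-36 - 56) + (-505 + 255025 - 348100 - 295/122)) = sqrt(-92 - 11417055/122) = sqrt(-11428279/122) = I*sqrt(1394250038)/122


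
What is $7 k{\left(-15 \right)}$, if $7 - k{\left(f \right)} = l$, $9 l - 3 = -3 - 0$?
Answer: $49$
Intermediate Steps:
$l = 0$ ($l = \frac{1}{3} + \frac{-3 - 0}{9} = \frac{1}{3} + \frac{-3 + 0}{9} = \frac{1}{3} + \frac{1}{9} \left(-3\right) = \frac{1}{3} - \frac{1}{3} = 0$)
$k{\left(f \right)} = 7$ ($k{\left(f \right)} = 7 - 0 = 7 + 0 = 7$)
$7 k{\left(-15 \right)} = 7 \cdot 7 = 49$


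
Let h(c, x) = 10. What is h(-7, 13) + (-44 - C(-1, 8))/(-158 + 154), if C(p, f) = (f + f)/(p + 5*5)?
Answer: 127/6 ≈ 21.167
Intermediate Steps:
C(p, f) = 2*f/(25 + p) (C(p, f) = (2*f)/(p + 25) = (2*f)/(25 + p) = 2*f/(25 + p))
h(-7, 13) + (-44 - C(-1, 8))/(-158 + 154) = 10 + (-44 - 2*8/(25 - 1))/(-158 + 154) = 10 + (-44 - 2*8/24)/(-4) = 10 - (-44 - 2*8/24)/4 = 10 - (-44 - 1*⅔)/4 = 10 - (-44 - ⅔)/4 = 10 - ¼*(-134/3) = 10 + 67/6 = 127/6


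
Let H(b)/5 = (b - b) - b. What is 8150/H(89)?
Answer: -1630/89 ≈ -18.315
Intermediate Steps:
H(b) = -5*b (H(b) = 5*((b - b) - b) = 5*(0 - b) = 5*(-b) = -5*b)
8150/H(89) = 8150/((-5*89)) = 8150/(-445) = 8150*(-1/445) = -1630/89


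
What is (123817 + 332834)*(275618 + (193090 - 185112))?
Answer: 129504396996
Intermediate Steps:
(123817 + 332834)*(275618 + (193090 - 185112)) = 456651*(275618 + 7978) = 456651*283596 = 129504396996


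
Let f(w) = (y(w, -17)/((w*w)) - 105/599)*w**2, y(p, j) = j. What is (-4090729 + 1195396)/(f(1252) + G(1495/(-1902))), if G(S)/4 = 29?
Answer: 578101489/54842873 ≈ 10.541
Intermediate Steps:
G(S) = 116 (G(S) = 4*29 = 116)
f(w) = w**2*(-105/599 - 17/w**2) (f(w) = (-17/w**2 - 105/599)*w**2 = (-105/599 - 17/w**2)*w**2 = w**2*(-105/599 - 17/w**2))
(-4090729 + 1195396)/(f(1252) + G(1495/(-1902))) = (-4090729 + 1195396)/((-17 - 105/599*1252**2) + 116) = -2895333/((-17 - 105/599*1567504) + 116) = -2895333/((-17 - 164587920/599) + 116) = -2895333/(-164598103/599 + 116) = -2895333/(-164528619/599) = -2895333*(-599/164528619) = 578101489/54842873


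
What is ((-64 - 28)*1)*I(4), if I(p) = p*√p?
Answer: -736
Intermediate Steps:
I(p) = p^(3/2)
((-64 - 28)*1)*I(4) = ((-64 - 28)*1)*4^(3/2) = -92*1*8 = -92*8 = -736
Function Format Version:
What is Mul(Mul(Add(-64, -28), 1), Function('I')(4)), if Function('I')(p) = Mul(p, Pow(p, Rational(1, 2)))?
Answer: -736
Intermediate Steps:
Function('I')(p) = Pow(p, Rational(3, 2))
Mul(Mul(Add(-64, -28), 1), Function('I')(4)) = Mul(Mul(Add(-64, -28), 1), Pow(4, Rational(3, 2))) = Mul(Mul(-92, 1), 8) = Mul(-92, 8) = -736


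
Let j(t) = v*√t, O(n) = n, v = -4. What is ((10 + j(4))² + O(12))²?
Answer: 256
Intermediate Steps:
j(t) = -4*√t
((10 + j(4))² + O(12))² = ((10 - 4*√4)² + 12)² = ((10 - 4*2)² + 12)² = ((10 - 8)² + 12)² = (2² + 12)² = (4 + 12)² = 16² = 256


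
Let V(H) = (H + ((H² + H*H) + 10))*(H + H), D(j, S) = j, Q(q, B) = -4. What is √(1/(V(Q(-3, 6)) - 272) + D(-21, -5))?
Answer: I*√12097/24 ≈ 4.5828*I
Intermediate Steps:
V(H) = 2*H*(10 + H + 2*H²) (V(H) = (H + ((H² + H²) + 10))*(2*H) = (H + (2*H² + 10))*(2*H) = (H + (10 + 2*H²))*(2*H) = (10 + H + 2*H²)*(2*H) = 2*H*(10 + H + 2*H²))
√(1/(V(Q(-3, 6)) - 272) + D(-21, -5)) = √(1/(2*(-4)*(10 - 4 + 2*(-4)²) - 272) - 21) = √(1/(2*(-4)*(10 - 4 + 2*16) - 272) - 21) = √(1/(2*(-4)*(10 - 4 + 32) - 272) - 21) = √(1/(2*(-4)*38 - 272) - 21) = √(1/(-304 - 272) - 21) = √(1/(-576) - 21) = √(-1/576 - 21) = √(-12097/576) = I*√12097/24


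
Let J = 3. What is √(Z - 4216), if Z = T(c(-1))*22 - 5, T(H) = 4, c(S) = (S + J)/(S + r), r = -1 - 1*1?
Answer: I*√4133 ≈ 64.288*I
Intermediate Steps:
r = -2 (r = -1 - 1 = -2)
c(S) = (3 + S)/(-2 + S) (c(S) = (S + 3)/(S - 2) = (3 + S)/(-2 + S))
Z = 83 (Z = 4*22 - 5 = 88 - 5 = 83)
√(Z - 4216) = √(83 - 4216) = √(-4133) = I*√4133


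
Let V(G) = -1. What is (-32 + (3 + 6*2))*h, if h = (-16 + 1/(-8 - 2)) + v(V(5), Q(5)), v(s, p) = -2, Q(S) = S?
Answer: 3077/10 ≈ 307.70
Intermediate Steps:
h = -181/10 (h = (-16 + 1/(-8 - 2)) - 2 = (-16 + 1/(-10)) - 2 = (-16 - ⅒) - 2 = -161/10 - 2 = -181/10 ≈ -18.100)
(-32 + (3 + 6*2))*h = (-32 + (3 + 6*2))*(-181/10) = (-32 + (3 + 12))*(-181/10) = (-32 + 15)*(-181/10) = -17*(-181/10) = 3077/10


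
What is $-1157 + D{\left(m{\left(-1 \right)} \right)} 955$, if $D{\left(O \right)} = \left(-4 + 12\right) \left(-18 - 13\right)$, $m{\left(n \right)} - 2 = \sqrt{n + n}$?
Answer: $-237997$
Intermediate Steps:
$m{\left(n \right)} = 2 + \sqrt{2} \sqrt{n}$ ($m{\left(n \right)} = 2 + \sqrt{n + n} = 2 + \sqrt{2 n} = 2 + \sqrt{2} \sqrt{n}$)
$D{\left(O \right)} = -248$ ($D{\left(O \right)} = 8 \left(-31\right) = -248$)
$-1157 + D{\left(m{\left(-1 \right)} \right)} 955 = -1157 - 236840 = -237997$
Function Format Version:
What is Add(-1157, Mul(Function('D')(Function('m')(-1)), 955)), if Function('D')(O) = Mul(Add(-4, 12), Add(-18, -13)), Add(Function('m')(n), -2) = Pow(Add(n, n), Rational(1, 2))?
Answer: -237997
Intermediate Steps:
Function('m')(n) = Add(2, Mul(Pow(2, Rational(1, 2)), Pow(n, Rational(1, 2)))) (Function('m')(n) = Add(2, Pow(Add(n, n), Rational(1, 2))) = Add(2, Pow(Mul(2, n), Rational(1, 2))) = Add(2, Mul(Pow(2, Rational(1, 2)), Pow(n, Rational(1, 2)))))
Function('D')(O) = -248 (Function('D')(O) = Mul(8, -31) = -248)
Add(-1157, Mul(Function('D')(Function('m')(-1)), 955)) = Add(-1157, Mul(-248, 955)) = Add(-1157, -236840) = -237997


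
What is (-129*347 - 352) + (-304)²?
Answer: 47301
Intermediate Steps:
(-129*347 - 352) + (-304)² = (-44763 - 352) + 92416 = -45115 + 92416 = 47301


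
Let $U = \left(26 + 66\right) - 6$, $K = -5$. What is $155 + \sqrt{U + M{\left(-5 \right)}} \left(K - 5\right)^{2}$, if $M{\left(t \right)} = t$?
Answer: $1055$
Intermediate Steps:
$U = 86$ ($U = 92 - 6 = 86$)
$155 + \sqrt{U + M{\left(-5 \right)}} \left(K - 5\right)^{2} = 155 + \sqrt{86 - 5} \left(-5 - 5\right)^{2} = 155 + \sqrt{81} \left(-10\right)^{2} = 155 + 9 \cdot 100 = 155 + 900 = 1055$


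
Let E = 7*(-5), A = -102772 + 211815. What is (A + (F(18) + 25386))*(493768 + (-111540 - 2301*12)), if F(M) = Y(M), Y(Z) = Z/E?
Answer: 1668467216152/35 ≈ 4.7670e+10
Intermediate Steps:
A = 109043
E = -35
Y(Z) = -Z/35 (Y(Z) = Z/(-35) = Z*(-1/35) = -Z/35)
F(M) = -M/35
(A + (F(18) + 25386))*(493768 + (-111540 - 2301*12)) = (109043 + (-1/35*18 + 25386))*(493768 + (-111540 - 2301*12)) = (109043 + (-18/35 + 25386))*(493768 + (-111540 - 27612)) = (109043 + 888492/35)*(493768 - 139152) = (4704997/35)*354616 = 1668467216152/35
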